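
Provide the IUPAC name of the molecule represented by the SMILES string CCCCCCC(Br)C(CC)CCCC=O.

6-bromo-5-ethyldodecanal

Counting along the main chain through the –CHO group gives 12 carbons: the parent is dodecane.
The principal characteristic group is an aldehyde (terminal –CHO), named with the suffix -al.
The numbering direction is chosen so that the aldehyde carbon is C-1 by definition.
This places a bromo group at C-6; an ethyl group at C-5.
Prefixes are listed alphabetically: bromo, ethyl.
The name is 6-bromo-5-ethyldodecanal.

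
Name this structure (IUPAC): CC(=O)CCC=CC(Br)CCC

The longest chain bearing the carbonyl and the multiple bond is 10 carbons long (decane).
The principal characteristic group is a ketone (C=O on an internal carbon), named with the suffix -one.
The chain contains a C=C double bond, so the unsaturation ending is -ene.
The numbering direction is chosen so that numbering from this end puts the carbonyl group at C-2 rather than C-9.
With this numbering: the carbonyl at C-2; the double bond between C-5 and C-6; a bromo group at C-7.
Putting it together: 7-bromodec-5-en-2-one.

7-bromodec-5-en-2-one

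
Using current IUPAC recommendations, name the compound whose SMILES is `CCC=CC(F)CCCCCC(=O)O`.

The longest chain bearing the –COOH group and the multiple bond is 11 carbons long (undecane).
The principal characteristic group is a carboxylic acid (terminal –COOH), named with the suffix -oic acid.
The chain contains a C=C double bond, so the unsaturation ending is -ene.
The numbering direction is chosen so that the carboxylic acid carbon is C-1 by definition.
This places the double bond between C-8 and C-9; a fluoro group at C-7.
The name is 7-fluoroundec-8-enoic acid.

7-fluoroundec-8-enoic acid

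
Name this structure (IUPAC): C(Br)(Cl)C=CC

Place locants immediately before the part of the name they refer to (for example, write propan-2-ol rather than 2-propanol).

1-bromo-1-chlorobut-2-ene

The longest chain bearing the multiple bond is 4 carbons long (butane).
The chain contains a C=C double bond, so the unsaturation ending is -ene.
Number the chain so that the substituent locant set {1,1} is lower than {4,4} at the first point of difference.
That gives the double bond between C-2 and C-3; a bromo group at C-1; a chloro group at C-1.
Prefixes are listed alphabetically: bromo, chloro.
Assembling the pieces gives 1-bromo-1-chlorobut-2-ene.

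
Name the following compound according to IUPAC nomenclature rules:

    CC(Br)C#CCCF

5-bromo-1-fluorohex-3-yne

Counting along the main chain through the multiple bond gives 6 carbons: the parent is hexane.
The chain contains a C≡C triple bond, so the unsaturation ending is -yne.
Choose the numbering such that the substituent locant set {1,5} is lower than {2,6} at the first point of difference.
This places the triple bond between C-3 and C-4; a bromo group at C-5; a fluoro group at C-1.
The substituents are ordered alphabetically, ignoring any di-/tri- multipliers.
Assembling the pieces gives 5-bromo-1-fluorohex-3-yne.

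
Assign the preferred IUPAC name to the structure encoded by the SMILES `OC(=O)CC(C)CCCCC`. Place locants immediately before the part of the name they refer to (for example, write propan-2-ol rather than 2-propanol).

Counting along the main chain through the –COOH group gives 8 carbons: the parent is octane.
The highest-priority functional group is a carboxylic acid (terminal –COOH), so the name ends in -oic acid.
Number the chain so that the carboxylic acid carbon is C-1 by definition.
That gives a methyl group at C-3.
The name is 3-methyloctanoic acid.

3-methyloctanoic acid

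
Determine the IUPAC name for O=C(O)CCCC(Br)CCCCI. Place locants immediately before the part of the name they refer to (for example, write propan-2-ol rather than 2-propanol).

5-bromo-9-iodononanoic acid

The longest chain bearing the –COOH group is 9 carbons long (nonane).
The principal characteristic group is a carboxylic acid (terminal –COOH), named with the suffix -oic acid.
Choose the numbering such that the carboxylic acid carbon is C-1 by definition.
That gives a bromo group at C-5; an iodo group at C-9.
The substituents are ordered alphabetically, ignoring any di-/tri- multipliers.
Putting it together: 5-bromo-9-iodononanoic acid.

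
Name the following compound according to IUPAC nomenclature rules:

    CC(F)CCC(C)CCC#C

8-fluoro-5-methylnon-1-yne

The longest chain bearing the multiple bond is 9 carbons long (nonane).
A C≡C triple bond in the chain gives the infix -yne-.
Number the chain so that numbering from this end puts the triple bond at C-1 rather than C-8.
This places the triple bond between C-1 and C-2; a fluoro group at C-8; a methyl group at C-5.
Prefixes are listed alphabetically: fluoro, methyl.
The name is 8-fluoro-5-methylnon-1-yne.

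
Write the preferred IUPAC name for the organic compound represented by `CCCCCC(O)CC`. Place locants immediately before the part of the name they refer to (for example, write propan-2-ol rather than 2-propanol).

octan-3-ol

The longest chain bearing the –OH group is 8 carbons long (octane).
An alcohol (–OH) is the principal characteristic group, giving the suffix -ol.
The numbering direction is chosen so that numbering from this end puts the hydroxyl group at C-3 rather than C-6.
That gives the hydroxyl at C-3.
Putting it together: octan-3-ol.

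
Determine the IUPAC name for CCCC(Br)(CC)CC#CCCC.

The longest carbon chain that includes the multiple bond has 10 carbons, so the parent hydride is decane.
The chain contains a C≡C triple bond, so the unsaturation ending is -yne.
The numbering direction is chosen so that numbering from this end puts the triple bond at C-4 rather than C-6.
This places the triple bond between C-4 and C-5; a bromo group at C-7; an ethyl group at C-7.
Prefixes are listed alphabetically: bromo, ethyl.
The name is 7-bromo-7-ethyldec-4-yne.

7-bromo-7-ethyldec-4-yne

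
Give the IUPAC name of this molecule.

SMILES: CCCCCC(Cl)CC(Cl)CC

3,5-dichlorodecane

The longest continuous carbon chain has 10 atoms, so the parent hydride is decane.
Number the chain so that the substituent locant set {3,5} is lower than {6,8} at the first point of difference.
With this numbering: chloro groups at C-3 and C-5.
The name is 3,5-dichlorodecane.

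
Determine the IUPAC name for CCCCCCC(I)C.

The longest continuous carbon chain has 8 atoms, so the parent hydride is octane.
Choose the numbering such that the substituent locant set {2} is lower than {7} at the first point of difference.
This places an iodo group at C-2.
Assembling the pieces gives 2-iodooctane.

2-iodooctane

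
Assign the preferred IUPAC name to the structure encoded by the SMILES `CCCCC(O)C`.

hexan-2-ol

Counting along the main chain through the –OH group gives 6 carbons: the parent is hexane.
The highest-priority functional group is an alcohol (–OH), so the name ends in -ol.
The numbering direction is chosen so that numbering from this end puts the hydroxyl group at C-2 rather than C-5.
With this numbering: the hydroxyl at C-2.
Putting it together: hexan-2-ol.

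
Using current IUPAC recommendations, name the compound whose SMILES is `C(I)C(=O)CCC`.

The longest carbon chain that includes the carbonyl has 5 carbons, so the parent hydride is pentane.
The highest-priority functional group is a ketone (C=O on an internal carbon), so the name ends in -one.
The numbering direction is chosen so that numbering from this end puts the carbonyl group at C-2 rather than C-4.
This places the carbonyl at C-2; an iodo group at C-1.
Assembling the pieces gives 1-iodopentan-2-one.

1-iodopentan-2-one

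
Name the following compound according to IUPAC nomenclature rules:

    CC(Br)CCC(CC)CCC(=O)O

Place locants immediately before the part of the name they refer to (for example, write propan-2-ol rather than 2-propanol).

Counting along the main chain through the –COOH group gives 8 carbons: the parent is octane.
A carboxylic acid (terminal –COOH) is the principal characteristic group, giving the suffix -oic acid.
Choose the numbering such that the carboxylic acid carbon is C-1 by definition.
This places a bromo group at C-7; an ethyl group at C-4.
Substituent prefixes are cited in alphabetical order (multiplying prefixes like di-/tri- are ignored for ordering).
Assembling the pieces gives 7-bromo-4-ethyloctanoic acid.

7-bromo-4-ethyloctanoic acid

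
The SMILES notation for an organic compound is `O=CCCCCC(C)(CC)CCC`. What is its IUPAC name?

The longest carbon chain that includes the –CHO group has 9 carbons, so the parent hydride is nonane.
The principal characteristic group is an aldehyde (terminal –CHO), named with the suffix -al.
The numbering direction is chosen so that the aldehyde carbon is C-1 by definition.
This places an ethyl group at C-6; a methyl group at C-6.
The substituents are ordered alphabetically, ignoring any di-/tri- multipliers.
Assembling the pieces gives 6-ethyl-6-methylnonanal.

6-ethyl-6-methylnonanal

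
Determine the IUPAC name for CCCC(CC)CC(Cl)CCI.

The longest continuous carbon chain has 8 atoms, so the parent hydride is octane.
Choose the numbering such that the substituent locant set {1,3,5} is lower than {4,6,8} at the first point of difference.
This places a chloro group at C-3; an ethyl group at C-5; an iodo group at C-1.
Substituent prefixes are cited in alphabetical order (multiplying prefixes like di-/tri- are ignored for ordering).
Putting it together: 3-chloro-5-ethyl-1-iodooctane.

3-chloro-5-ethyl-1-iodooctane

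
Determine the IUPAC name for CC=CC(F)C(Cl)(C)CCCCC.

The longest carbon chain that includes the multiple bond has 10 carbons, so the parent hydride is decane.
A C=C double bond in the chain gives the infix -ene-.
Number the chain so that numbering from this end puts the double bond at C-2 rather than C-8.
With this numbering: the double bond between C-2 and C-3; a chloro group at C-5; a fluoro group at C-4; a methyl group at C-5.
The substituents are ordered alphabetically, ignoring any di-/tri- multipliers.
Putting it together: 5-chloro-4-fluoro-5-methyldec-2-ene.

5-chloro-4-fluoro-5-methyldec-2-ene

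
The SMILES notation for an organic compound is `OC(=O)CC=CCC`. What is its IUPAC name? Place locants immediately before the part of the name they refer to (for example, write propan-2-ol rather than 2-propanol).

hex-3-enoic acid

The longest chain bearing the –COOH group and the multiple bond is 6 carbons long (hexane).
The principal characteristic group is a carboxylic acid (terminal –COOH), named with the suffix -oic acid.
The chain contains a C=C double bond, so the unsaturation ending is -ene.
The numbering direction is chosen so that the carboxylic acid carbon is C-1 by definition.
With this numbering: the double bond between C-3 and C-4.
Assembling the pieces gives hex-3-enoic acid.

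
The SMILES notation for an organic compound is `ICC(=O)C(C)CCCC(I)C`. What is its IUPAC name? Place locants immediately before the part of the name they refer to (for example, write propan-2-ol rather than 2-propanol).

Counting along the main chain through the carbonyl gives 8 carbons: the parent is octane.
The highest-priority functional group is a ketone (C=O on an internal carbon), so the name ends in -one.
Number the chain so that numbering from this end puts the carbonyl group at C-2 rather than C-7.
That gives the carbonyl at C-2; iodo groups at C-1 and C-7; a methyl group at C-3.
The substituents are ordered alphabetically, ignoring any di-/tri- multipliers.
The name is 1,7-diiodo-3-methyloctan-2-one.

1,7-diiodo-3-methyloctan-2-one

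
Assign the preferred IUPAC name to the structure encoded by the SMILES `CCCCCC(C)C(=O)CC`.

4-methylnonan-3-one

The longest carbon chain that includes the carbonyl has 9 carbons, so the parent hydride is nonane.
The principal characteristic group is a ketone (C=O on an internal carbon), named with the suffix -one.
The numbering direction is chosen so that numbering from this end puts the carbonyl group at C-3 rather than C-7.
This places the carbonyl at C-3; a methyl group at C-4.
The name is 4-methylnonan-3-one.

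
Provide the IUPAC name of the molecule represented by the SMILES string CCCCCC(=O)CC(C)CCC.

4-methylundecan-6-one

The longest chain bearing the carbonyl is 11 carbons long (undecane).
The highest-priority functional group is a ketone (C=O on an internal carbon), so the name ends in -one.
Number the chain so that the substituent locant set {4} is lower than {8} at the first point of difference.
That gives the carbonyl at C-6; a methyl group at C-4.
Putting it together: 4-methylundecan-6-one.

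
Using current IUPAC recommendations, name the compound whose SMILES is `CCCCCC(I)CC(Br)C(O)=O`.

Counting along the main chain through the –COOH group gives 9 carbons: the parent is nonane.
A carboxylic acid (terminal –COOH) is the principal characteristic group, giving the suffix -oic acid.
Choose the numbering such that the carboxylic acid carbon is C-1 by definition.
That gives a bromo group at C-2; an iodo group at C-4.
Prefixes are listed alphabetically: bromo, iodo.
The name is 2-bromo-4-iodononanoic acid.

2-bromo-4-iodononanoic acid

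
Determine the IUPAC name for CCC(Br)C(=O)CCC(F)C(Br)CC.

3,8-dibromo-7-fluorodecan-4-one

The longest chain bearing the carbonyl is 10 carbons long (decane).
The principal characteristic group is a ketone (C=O on an internal carbon), named with the suffix -one.
Number the chain so that numbering from this end puts the carbonyl group at C-4 rather than C-7.
That gives the carbonyl at C-4; bromo groups at C-3 and C-8; a fluoro group at C-7.
Substituent prefixes are cited in alphabetical order (multiplying prefixes like di-/tri- are ignored for ordering).
The name is 3,8-dibromo-7-fluorodecan-4-one.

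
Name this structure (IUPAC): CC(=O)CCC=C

The longest chain bearing the carbonyl and the multiple bond is 6 carbons long (hexane).
The highest-priority functional group is a ketone (C=O on an internal carbon), so the name ends in -one.
The chain contains a C=C double bond, so the unsaturation ending is -ene.
The numbering direction is chosen so that numbering from this end puts the carbonyl group at C-2 rather than C-5.
With this numbering: the carbonyl at C-2; the double bond between C-5 and C-6.
Putting it together: hex-5-en-2-one.

hex-5-en-2-one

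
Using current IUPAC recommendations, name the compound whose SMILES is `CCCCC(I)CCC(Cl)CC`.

The longest carbon chain is 10 atoms: the parent is decane.
The numbering direction is chosen so that the substituent locant set {3,6} is lower than {5,8} at the first point of difference.
With this numbering: a chloro group at C-3; an iodo group at C-6.
Substituent prefixes are cited in alphabetical order (multiplying prefixes like di-/tri- are ignored for ordering).
Putting it together: 3-chloro-6-iododecane.

3-chloro-6-iododecane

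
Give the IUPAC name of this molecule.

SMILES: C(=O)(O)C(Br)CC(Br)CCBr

The longest carbon chain that includes the –COOH group has 6 carbons, so the parent hydride is hexane.
A carboxylic acid (terminal –COOH) is the principal characteristic group, giving the suffix -oic acid.
Choose the numbering such that the carboxylic acid carbon is C-1 by definition.
This places bromo groups at C-2 and C-4 and C-6.
Putting it together: 2,4,6-tribromohexanoic acid.

2,4,6-tribromohexanoic acid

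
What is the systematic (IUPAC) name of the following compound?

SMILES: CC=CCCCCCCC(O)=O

The longest chain bearing the –COOH group and the multiple bond is 10 carbons long (decane).
A carboxylic acid (terminal –COOH) is the principal characteristic group, giving the suffix -oic acid.
The chain contains a C=C double bond, so the unsaturation ending is -ene.
The numbering direction is chosen so that the carboxylic acid carbon is C-1 by definition.
This places the double bond between C-8 and C-9.
Putting it together: dec-8-enoic acid.

dec-8-enoic acid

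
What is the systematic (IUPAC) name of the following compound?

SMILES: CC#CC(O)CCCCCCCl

The longest chain bearing the –OH group and the multiple bond is 10 carbons long (decane).
The principal characteristic group is an alcohol (–OH), named with the suffix -ol.
A C≡C triple bond in the chain gives the infix -yne-.
Number the chain so that numbering from this end puts the hydroxyl group at C-4 rather than C-7.
This places the hydroxyl at C-4; the triple bond between C-2 and C-3; a chloro group at C-10.
The name is 10-chlorodec-2-yn-4-ol.

10-chlorodec-2-yn-4-ol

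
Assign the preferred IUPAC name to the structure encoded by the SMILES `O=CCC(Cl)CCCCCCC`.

3-chlorodecanal

The longest chain bearing the –CHO group is 10 carbons long (decane).
The principal characteristic group is an aldehyde (terminal –CHO), named with the suffix -al.
The numbering direction is chosen so that the aldehyde carbon is C-1 by definition.
That gives a chloro group at C-3.
Putting it together: 3-chlorodecanal.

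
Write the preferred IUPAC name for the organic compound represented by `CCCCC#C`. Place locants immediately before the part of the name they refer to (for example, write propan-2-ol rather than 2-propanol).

hex-1-yne

Counting along the main chain through the multiple bond gives 6 carbons: the parent is hexane.
The chain contains a C≡C triple bond, so the unsaturation ending is -yne.
Number the chain so that numbering from this end puts the triple bond at C-1 rather than C-5.
With this numbering: the triple bond between C-1 and C-2.
Assembling the pieces gives hex-1-yne.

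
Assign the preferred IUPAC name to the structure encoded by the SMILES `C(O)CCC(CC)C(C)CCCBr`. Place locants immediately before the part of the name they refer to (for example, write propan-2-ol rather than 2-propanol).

8-bromo-4-ethyl-5-methyloctan-1-ol

The longest chain bearing the –OH group is 8 carbons long (octane).
The principal characteristic group is an alcohol (–OH), named with the suffix -ol.
The numbering direction is chosen so that numbering from this end puts the hydroxyl group at C-1 rather than C-8.
With this numbering: the hydroxyl at C-1; a bromo group at C-8; an ethyl group at C-4; a methyl group at C-5.
Prefixes are listed alphabetically: bromo, ethyl, methyl.
Assembling the pieces gives 8-bromo-4-ethyl-5-methyloctan-1-ol.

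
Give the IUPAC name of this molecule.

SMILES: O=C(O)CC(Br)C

Counting along the main chain through the –COOH group gives 4 carbons: the parent is butane.
A carboxylic acid (terminal –COOH) is the principal characteristic group, giving the suffix -oic acid.
The numbering direction is chosen so that the carboxylic acid carbon is C-1 by definition.
That gives a bromo group at C-3.
Putting it together: 3-bromobutanoic acid.

3-bromobutanoic acid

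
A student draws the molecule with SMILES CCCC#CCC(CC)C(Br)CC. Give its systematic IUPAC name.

8-bromo-7-ethyldec-4-yne

Counting along the main chain through the multiple bond gives 10 carbons: the parent is decane.
The chain contains a C≡C triple bond, so the unsaturation ending is -yne.
Number the chain so that numbering from this end puts the triple bond at C-4 rather than C-6.
With this numbering: the triple bond between C-4 and C-5; a bromo group at C-8; an ethyl group at C-7.
Prefixes are listed alphabetically: bromo, ethyl.
Assembling the pieces gives 8-bromo-7-ethyldec-4-yne.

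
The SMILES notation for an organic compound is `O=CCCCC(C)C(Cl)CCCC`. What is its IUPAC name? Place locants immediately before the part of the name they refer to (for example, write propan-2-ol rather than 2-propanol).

6-chloro-5-methyldecanal

Counting along the main chain through the –CHO group gives 10 carbons: the parent is decane.
An aldehyde (terminal –CHO) is the principal characteristic group, giving the suffix -al.
Number the chain so that the aldehyde carbon is C-1 by definition.
With this numbering: a chloro group at C-6; a methyl group at C-5.
Substituent prefixes are cited in alphabetical order (multiplying prefixes like di-/tri- are ignored for ordering).
Assembling the pieces gives 6-chloro-5-methyldecanal.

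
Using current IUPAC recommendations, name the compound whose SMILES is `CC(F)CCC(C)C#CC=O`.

7-fluoro-4-methyloct-2-ynal

The longest carbon chain that includes the –CHO group and the multiple bond has 8 carbons, so the parent hydride is octane.
An aldehyde (terminal –CHO) is the principal characteristic group, giving the suffix -al.
A C≡C triple bond in the chain gives the infix -yne-.
Choose the numbering such that the aldehyde carbon is C-1 by definition.
This places the triple bond between C-2 and C-3; a fluoro group at C-7; a methyl group at C-4.
Substituent prefixes are cited in alphabetical order (multiplying prefixes like di-/tri- are ignored for ordering).
Assembling the pieces gives 7-fluoro-4-methyloct-2-ynal.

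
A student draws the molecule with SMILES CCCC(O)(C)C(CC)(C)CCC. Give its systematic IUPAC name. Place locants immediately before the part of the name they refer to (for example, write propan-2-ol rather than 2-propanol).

5-ethyl-4,5-dimethyloctan-4-ol

Counting along the main chain through the –OH group gives 8 carbons: the parent is octane.
The highest-priority functional group is an alcohol (–OH), so the name ends in -ol.
Choose the numbering such that numbering from this end puts the hydroxyl group at C-4 rather than C-5.
That gives the hydroxyl at C-4; an ethyl group at C-5; methyl groups at C-4 and C-5.
The substituents are ordered alphabetically, ignoring any di-/tri- multipliers.
The name is 5-ethyl-4,5-dimethyloctan-4-ol.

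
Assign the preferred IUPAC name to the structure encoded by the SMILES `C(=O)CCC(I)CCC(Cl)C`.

The longest chain bearing the –CHO group is 8 carbons long (octane).
An aldehyde (terminal –CHO) is the principal characteristic group, giving the suffix -al.
Choose the numbering such that the aldehyde carbon is C-1 by definition.
This places a chloro group at C-7; an iodo group at C-4.
Substituent prefixes are cited in alphabetical order (multiplying prefixes like di-/tri- are ignored for ordering).
Putting it together: 7-chloro-4-iodooctanal.

7-chloro-4-iodooctanal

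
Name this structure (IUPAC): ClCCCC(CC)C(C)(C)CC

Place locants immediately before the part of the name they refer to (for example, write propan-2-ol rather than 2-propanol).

The longest continuous carbon chain has 7 atoms, so the parent hydride is heptane.
Choose the numbering such that the substituent locant set {1,4,5,5} is lower than {3,3,4,7} at the first point of difference.
This places a chloro group at C-1; an ethyl group at C-4; two methyl groups at C-5.
Substituent prefixes are cited in alphabetical order (multiplying prefixes like di-/tri- are ignored for ordering).
Putting it together: 1-chloro-4-ethyl-5,5-dimethylheptane.

1-chloro-4-ethyl-5,5-dimethylheptane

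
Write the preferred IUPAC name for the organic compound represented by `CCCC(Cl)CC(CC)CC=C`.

The longest carbon chain that includes the multiple bond has 9 carbons, so the parent hydride is nonane.
The chain contains a C=C double bond, so the unsaturation ending is -ene.
Number the chain so that numbering from this end puts the double bond at C-1 rather than C-8.
That gives the double bond between C-1 and C-2; a chloro group at C-6; an ethyl group at C-4.
Prefixes are listed alphabetically: chloro, ethyl.
Assembling the pieces gives 6-chloro-4-ethylnon-1-ene.

6-chloro-4-ethylnon-1-ene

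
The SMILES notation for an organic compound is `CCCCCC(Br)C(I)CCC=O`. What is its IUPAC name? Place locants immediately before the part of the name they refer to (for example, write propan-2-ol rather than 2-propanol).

5-bromo-4-iododecanal

The longest carbon chain that includes the –CHO group has 10 carbons, so the parent hydride is decane.
An aldehyde (terminal –CHO) is the principal characteristic group, giving the suffix -al.
Choose the numbering such that the aldehyde carbon is C-1 by definition.
This places a bromo group at C-5; an iodo group at C-4.
Substituent prefixes are cited in alphabetical order (multiplying prefixes like di-/tri- are ignored for ordering).
Putting it together: 5-bromo-4-iododecanal.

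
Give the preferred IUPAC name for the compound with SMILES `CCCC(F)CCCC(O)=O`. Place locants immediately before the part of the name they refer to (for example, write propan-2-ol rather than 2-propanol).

The longest carbon chain that includes the –COOH group has 8 carbons, so the parent hydride is octane.
The highest-priority functional group is a carboxylic acid (terminal –COOH), so the name ends in -oic acid.
The numbering direction is chosen so that the carboxylic acid carbon is C-1 by definition.
With this numbering: a fluoro group at C-5.
The name is 5-fluorooctanoic acid.

5-fluorooctanoic acid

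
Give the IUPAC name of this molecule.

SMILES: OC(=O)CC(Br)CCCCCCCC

Counting along the main chain through the –COOH group gives 11 carbons: the parent is undecane.
The highest-priority functional group is a carboxylic acid (terminal –COOH), so the name ends in -oic acid.
Number the chain so that the carboxylic acid carbon is C-1 by definition.
That gives a bromo group at C-3.
The name is 3-bromoundecanoic acid.

3-bromoundecanoic acid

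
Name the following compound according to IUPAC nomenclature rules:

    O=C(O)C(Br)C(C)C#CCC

2-bromo-3-methylhept-4-ynoic acid

Counting along the main chain through the –COOH group and the multiple bond gives 7 carbons: the parent is heptane.
A carboxylic acid (terminal –COOH) is the principal characteristic group, giving the suffix -oic acid.
The chain contains a C≡C triple bond, so the unsaturation ending is -yne.
The numbering direction is chosen so that the carboxylic acid carbon is C-1 by definition.
This places the triple bond between C-4 and C-5; a bromo group at C-2; a methyl group at C-3.
Substituent prefixes are cited in alphabetical order (multiplying prefixes like di-/tri- are ignored for ordering).
The name is 2-bromo-3-methylhept-4-ynoic acid.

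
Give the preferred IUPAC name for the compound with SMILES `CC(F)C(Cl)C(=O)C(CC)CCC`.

3-chloro-5-ethyl-2-fluorooctan-4-one

The longest chain bearing the carbonyl is 8 carbons long (octane).
A ketone (C=O on an internal carbon) is the principal characteristic group, giving the suffix -one.
Choose the numbering such that numbering from this end puts the carbonyl group at C-4 rather than C-5.
With this numbering: the carbonyl at C-4; a chloro group at C-3; an ethyl group at C-5; a fluoro group at C-2.
Substituent prefixes are cited in alphabetical order (multiplying prefixes like di-/tri- are ignored for ordering).
Assembling the pieces gives 3-chloro-5-ethyl-2-fluorooctan-4-one.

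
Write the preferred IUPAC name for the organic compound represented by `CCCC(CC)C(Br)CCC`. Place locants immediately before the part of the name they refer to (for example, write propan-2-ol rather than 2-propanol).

4-bromo-5-ethyloctane

The longest carbon chain is 8 atoms: the parent is octane.
The numbering direction is chosen so that the locant sets are identical either way, so the alphabetically earlier bromo substituent takes the lower locant (4 rather than 5).
This places a bromo group at C-4; an ethyl group at C-5.
The substituents are ordered alphabetically, ignoring any di-/tri- multipliers.
Assembling the pieces gives 4-bromo-5-ethyloctane.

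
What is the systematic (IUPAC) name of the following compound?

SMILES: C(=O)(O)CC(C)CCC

3-methylhexanoic acid

The longest chain bearing the –COOH group is 6 carbons long (hexane).
A carboxylic acid (terminal –COOH) is the principal characteristic group, giving the suffix -oic acid.
Number the chain so that the carboxylic acid carbon is C-1 by definition.
That gives a methyl group at C-3.
Putting it together: 3-methylhexanoic acid.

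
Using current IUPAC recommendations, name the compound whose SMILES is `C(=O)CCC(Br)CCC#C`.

4-bromooct-7-ynal

The longest carbon chain that includes the –CHO group and the multiple bond has 8 carbons, so the parent hydride is octane.
The principal characteristic group is an aldehyde (terminal –CHO), named with the suffix -al.
A C≡C triple bond in the chain gives the infix -yne-.
Number the chain so that the aldehyde carbon is C-1 by definition.
This places the triple bond between C-7 and C-8; a bromo group at C-4.
Assembling the pieces gives 4-bromooct-7-ynal.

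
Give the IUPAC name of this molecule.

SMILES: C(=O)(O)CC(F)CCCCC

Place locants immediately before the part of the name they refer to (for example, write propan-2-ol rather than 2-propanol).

3-fluorooctanoic acid

The longest carbon chain that includes the –COOH group has 8 carbons, so the parent hydride is octane.
The principal characteristic group is a carboxylic acid (terminal –COOH), named with the suffix -oic acid.
Number the chain so that the carboxylic acid carbon is C-1 by definition.
That gives a fluoro group at C-3.
The name is 3-fluorooctanoic acid.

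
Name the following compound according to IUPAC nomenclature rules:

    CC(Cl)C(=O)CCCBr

Counting along the main chain through the carbonyl gives 6 carbons: the parent is hexane.
The highest-priority functional group is a ketone (C=O on an internal carbon), so the name ends in -one.
Number the chain so that numbering from this end puts the carbonyl group at C-3 rather than C-4.
That gives the carbonyl at C-3; a bromo group at C-6; a chloro group at C-2.
Substituent prefixes are cited in alphabetical order (multiplying prefixes like di-/tri- are ignored for ordering).
Assembling the pieces gives 6-bromo-2-chlorohexan-3-one.

6-bromo-2-chlorohexan-3-one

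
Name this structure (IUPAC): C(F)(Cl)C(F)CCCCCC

The parent chain contains 8 carbons (octane).
Choose the numbering such that the substituent locant set {1,1,2} is lower than {7,8,8} at the first point of difference.
This places a chloro group at C-1; fluoro groups at C-1 and C-2.
The substituents are ordered alphabetically, ignoring any di-/tri- multipliers.
Assembling the pieces gives 1-chloro-1,2-difluorooctane.

1-chloro-1,2-difluorooctane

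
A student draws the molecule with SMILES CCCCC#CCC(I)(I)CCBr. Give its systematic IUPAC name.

The longest chain bearing the multiple bond is 10 carbons long (decane).
There is one C≡C triple bond, indicated by the ending -yne.
The numbering direction is chosen so that the substituent locant set {1,3,3} is lower than {8,8,10} at the first point of difference.
With this numbering: the triple bond between C-5 and C-6; a bromo group at C-1; two iodo groups at C-3.
The substituents are ordered alphabetically, ignoring any di-/tri- multipliers.
Putting it together: 1-bromo-3,3-diiododec-5-yne.

1-bromo-3,3-diiododec-5-yne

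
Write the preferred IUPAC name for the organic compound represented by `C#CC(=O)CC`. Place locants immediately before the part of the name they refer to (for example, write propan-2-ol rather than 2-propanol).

The longest chain bearing the carbonyl and the multiple bond is 5 carbons long (pentane).
The principal characteristic group is a ketone (C=O on an internal carbon), named with the suffix -one.
There is one C≡C triple bond, indicated by the ending -yne.
The numbering direction is chosen so that numbering from this end puts the triple bond at C-1 rather than C-4.
This places the carbonyl at C-3; the triple bond between C-1 and C-2.
Assembling the pieces gives pent-1-yn-3-one.

pent-1-yn-3-one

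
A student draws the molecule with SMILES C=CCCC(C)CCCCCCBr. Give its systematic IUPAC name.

11-bromo-5-methylundec-1-ene

Counting along the main chain through the multiple bond gives 11 carbons: the parent is undecane.
There is one C=C double bond, indicated by the ending -ene.
The numbering direction is chosen so that numbering from this end puts the double bond at C-1 rather than C-10.
That gives the double bond between C-1 and C-2; a bromo group at C-11; a methyl group at C-5.
Prefixes are listed alphabetically: bromo, methyl.
The name is 11-bromo-5-methylundec-1-ene.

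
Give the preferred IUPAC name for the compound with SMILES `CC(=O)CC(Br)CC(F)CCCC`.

4-bromo-6-fluorodecan-2-one

The longest carbon chain that includes the carbonyl has 10 carbons, so the parent hydride is decane.
The highest-priority functional group is a ketone (C=O on an internal carbon), so the name ends in -one.
The numbering direction is chosen so that numbering from this end puts the carbonyl group at C-2 rather than C-9.
This places the carbonyl at C-2; a bromo group at C-4; a fluoro group at C-6.
The substituents are ordered alphabetically, ignoring any di-/tri- multipliers.
Assembling the pieces gives 4-bromo-6-fluorodecan-2-one.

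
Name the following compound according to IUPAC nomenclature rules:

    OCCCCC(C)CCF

The longest chain bearing the –OH group is 7 carbons long (heptane).
The highest-priority functional group is an alcohol (–OH), so the name ends in -ol.
Number the chain so that numbering from this end puts the hydroxyl group at C-1 rather than C-7.
This places the hydroxyl at C-1; a fluoro group at C-7; a methyl group at C-5.
Substituent prefixes are cited in alphabetical order (multiplying prefixes like di-/tri- are ignored for ordering).
Putting it together: 7-fluoro-5-methylheptan-1-ol.

7-fluoro-5-methylheptan-1-ol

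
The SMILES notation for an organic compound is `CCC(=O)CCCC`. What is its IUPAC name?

The longest carbon chain that includes the carbonyl has 7 carbons, so the parent hydride is heptane.
The principal characteristic group is a ketone (C=O on an internal carbon), named with the suffix -one.
Number the chain so that numbering from this end puts the carbonyl group at C-3 rather than C-5.
With this numbering: the carbonyl at C-3.
Putting it together: heptan-3-one.

heptan-3-one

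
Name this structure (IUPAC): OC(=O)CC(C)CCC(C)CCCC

3,6-dimethyldecanoic acid

The longest chain bearing the –COOH group is 10 carbons long (decane).
The highest-priority functional group is a carboxylic acid (terminal –COOH), so the name ends in -oic acid.
Choose the numbering such that the carboxylic acid carbon is C-1 by definition.
This places methyl groups at C-3 and C-6.
Putting it together: 3,6-dimethyldecanoic acid.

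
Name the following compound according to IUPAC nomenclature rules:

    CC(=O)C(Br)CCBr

3,5-dibromopentan-2-one

Counting along the main chain through the carbonyl gives 5 carbons: the parent is pentane.
A ketone (C=O on an internal carbon) is the principal characteristic group, giving the suffix -one.
Choose the numbering such that numbering from this end puts the carbonyl group at C-2 rather than C-4.
With this numbering: the carbonyl at C-2; bromo groups at C-3 and C-5.
Putting it together: 3,5-dibromopentan-2-one.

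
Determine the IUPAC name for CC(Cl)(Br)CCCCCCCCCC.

The longest carbon chain is 12 atoms: the parent is dodecane.
The numbering direction is chosen so that the substituent locant set {2,2} is lower than {11,11} at the first point of difference.
With this numbering: a bromo group at C-2; a chloro group at C-2.
Prefixes are listed alphabetically: bromo, chloro.
The name is 2-bromo-2-chlorododecane.

2-bromo-2-chlorododecane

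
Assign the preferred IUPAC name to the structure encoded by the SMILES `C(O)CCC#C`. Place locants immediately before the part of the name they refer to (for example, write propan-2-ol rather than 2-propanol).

pent-4-yn-1-ol

Counting along the main chain through the –OH group and the multiple bond gives 5 carbons: the parent is pentane.
An alcohol (–OH) is the principal characteristic group, giving the suffix -ol.
The chain contains a C≡C triple bond, so the unsaturation ending is -yne.
The numbering direction is chosen so that numbering from this end puts the hydroxyl group at C-1 rather than C-5.
With this numbering: the hydroxyl at C-1; the triple bond between C-4 and C-5.
The name is pent-4-yn-1-ol.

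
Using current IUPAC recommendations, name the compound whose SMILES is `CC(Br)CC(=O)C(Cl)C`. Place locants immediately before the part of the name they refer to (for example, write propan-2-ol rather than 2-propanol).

The longest carbon chain that includes the carbonyl has 6 carbons, so the parent hydride is hexane.
The principal characteristic group is a ketone (C=O on an internal carbon), named with the suffix -one.
Choose the numbering such that numbering from this end puts the carbonyl group at C-3 rather than C-4.
This places the carbonyl at C-3; a bromo group at C-5; a chloro group at C-2.
Prefixes are listed alphabetically: bromo, chloro.
The name is 5-bromo-2-chlorohexan-3-one.

5-bromo-2-chlorohexan-3-one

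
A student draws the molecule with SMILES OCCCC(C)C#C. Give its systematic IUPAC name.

Counting along the main chain through the –OH group and the multiple bond gives 6 carbons: the parent is hexane.
The highest-priority functional group is an alcohol (–OH), so the name ends in -ol.
The chain contains a C≡C triple bond, so the unsaturation ending is -yne.
The numbering direction is chosen so that numbering from this end puts the hydroxyl group at C-1 rather than C-6.
That gives the hydroxyl at C-1; the triple bond between C-5 and C-6; a methyl group at C-4.
The name is 4-methylhex-5-yn-1-ol.

4-methylhex-5-yn-1-ol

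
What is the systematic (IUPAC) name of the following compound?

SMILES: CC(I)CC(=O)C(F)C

The longest chain bearing the carbonyl is 6 carbons long (hexane).
The principal characteristic group is a ketone (C=O on an internal carbon), named with the suffix -one.
Choose the numbering such that numbering from this end puts the carbonyl group at C-3 rather than C-4.
This places the carbonyl at C-3; a fluoro group at C-2; an iodo group at C-5.
The substituents are ordered alphabetically, ignoring any di-/tri- multipliers.
Assembling the pieces gives 2-fluoro-5-iodohexan-3-one.

2-fluoro-5-iodohexan-3-one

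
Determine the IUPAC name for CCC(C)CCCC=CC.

The longest carbon chain that includes the multiple bond has 9 carbons, so the parent hydride is nonane.
A C=C double bond in the chain gives the infix -ene-.
The numbering direction is chosen so that numbering from this end puts the double bond at C-2 rather than C-7.
This places the double bond between C-2 and C-3; a methyl group at C-7.
The name is 7-methylnon-2-ene.

7-methylnon-2-ene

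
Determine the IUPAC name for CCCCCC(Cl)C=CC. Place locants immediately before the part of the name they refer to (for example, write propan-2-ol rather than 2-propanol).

4-chloronon-2-ene

The longest chain bearing the multiple bond is 9 carbons long (nonane).
There is one C=C double bond, indicated by the ending -ene.
Choose the numbering such that numbering from this end puts the double bond at C-2 rather than C-7.
With this numbering: the double bond between C-2 and C-3; a chloro group at C-4.
The name is 4-chloronon-2-ene.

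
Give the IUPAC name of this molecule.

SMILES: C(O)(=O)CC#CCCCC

Counting along the main chain through the –COOH group and the multiple bond gives 8 carbons: the parent is octane.
The principal characteristic group is a carboxylic acid (terminal –COOH), named with the suffix -oic acid.
There is one C≡C triple bond, indicated by the ending -yne.
Choose the numbering such that the carboxylic acid carbon is C-1 by definition.
That gives the triple bond between C-3 and C-4.
Assembling the pieces gives oct-3-ynoic acid.

oct-3-ynoic acid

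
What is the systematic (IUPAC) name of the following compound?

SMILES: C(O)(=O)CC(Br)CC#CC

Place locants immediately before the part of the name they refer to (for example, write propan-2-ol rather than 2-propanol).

The longest carbon chain that includes the –COOH group and the multiple bond has 7 carbons, so the parent hydride is heptane.
The highest-priority functional group is a carboxylic acid (terminal –COOH), so the name ends in -oic acid.
A C≡C triple bond in the chain gives the infix -yne-.
The numbering direction is chosen so that the carboxylic acid carbon is C-1 by definition.
This places the triple bond between C-5 and C-6; a bromo group at C-3.
Putting it together: 3-bromohept-5-ynoic acid.

3-bromohept-5-ynoic acid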